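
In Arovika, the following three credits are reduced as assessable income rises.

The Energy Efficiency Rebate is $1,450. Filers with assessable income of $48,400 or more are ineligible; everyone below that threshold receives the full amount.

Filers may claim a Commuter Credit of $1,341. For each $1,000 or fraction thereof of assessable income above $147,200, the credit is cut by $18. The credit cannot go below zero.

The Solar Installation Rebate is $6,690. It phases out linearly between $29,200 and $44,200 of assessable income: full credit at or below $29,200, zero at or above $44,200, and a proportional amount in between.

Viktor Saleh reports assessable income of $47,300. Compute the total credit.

Energy Efficiency Rebate: $47,300 is below the $48,400 cutoff, so the full $1,450 applies.
Commuter Credit: $47,300 is at or below the $147,200 threshold, so the full $1,341 applies.
Solar Installation Rebate: $47,300 is at or above $44,200, so the credit is $0.
Total: $1,450 + $1,341 + $0 = $2,791.

$2,791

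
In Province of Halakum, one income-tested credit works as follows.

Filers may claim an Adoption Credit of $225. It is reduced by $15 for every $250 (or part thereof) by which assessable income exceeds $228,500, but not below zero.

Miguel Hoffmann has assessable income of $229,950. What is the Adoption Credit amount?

Adoption Credit: income exceeds $228,500 by $1,450, which is 6 full-or-partial $250 increments; reduction = 6 × $15 = $90, leaving $135.

$135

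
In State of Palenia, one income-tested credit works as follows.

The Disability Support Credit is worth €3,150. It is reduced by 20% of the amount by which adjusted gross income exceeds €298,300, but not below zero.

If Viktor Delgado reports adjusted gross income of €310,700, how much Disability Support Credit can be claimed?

€670

Disability Support Credit: 20% of the €12,400 excess over €298,300 is €2,480; credit = €3,150 − €2,480 = €670.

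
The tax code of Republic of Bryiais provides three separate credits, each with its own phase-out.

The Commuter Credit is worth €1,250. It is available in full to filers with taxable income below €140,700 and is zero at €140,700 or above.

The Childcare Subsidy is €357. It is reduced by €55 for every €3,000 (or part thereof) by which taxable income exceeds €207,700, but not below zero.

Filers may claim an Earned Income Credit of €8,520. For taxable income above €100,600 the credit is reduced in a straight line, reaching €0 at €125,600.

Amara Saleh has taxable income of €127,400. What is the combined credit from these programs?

Commuter Credit: €127,400 is below the €140,700 cutoff, so the full €1,250 applies.
Childcare Subsidy: €127,400 is at or below the €207,700 threshold, so the full €357 applies.
Earned Income Credit: €127,400 is at or above €125,600, so the credit is €0.
Total: €1,250 + €357 + €0 = €1,607.

€1,607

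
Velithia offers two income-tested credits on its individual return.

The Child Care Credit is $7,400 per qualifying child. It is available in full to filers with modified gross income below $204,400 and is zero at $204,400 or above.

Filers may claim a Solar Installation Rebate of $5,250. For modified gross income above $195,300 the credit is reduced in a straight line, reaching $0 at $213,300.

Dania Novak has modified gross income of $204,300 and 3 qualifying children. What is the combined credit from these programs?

$24,825

Child Care Credit: base = 3 × $7,400 = $22,200. $204,300 is below the $204,400 cutoff, so the full $22,200 applies.
Solar Installation Rebate: $204,300 is $9,000 into a $18,000 phase-out range, leaving 9,000/18,000 of the credit: $5,250 × 9,000/18,000 = $2,625.
Total: $22,200 + $2,625 = $24,825.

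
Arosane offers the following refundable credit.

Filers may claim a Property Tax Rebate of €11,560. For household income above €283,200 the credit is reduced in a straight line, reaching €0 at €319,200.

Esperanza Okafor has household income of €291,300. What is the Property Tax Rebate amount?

Property Tax Rebate: €291,300 is €8,100 into a €36,000 phase-out range, leaving 27,900/36,000 of the credit: €11,560 × 27,900/36,000 = €8,959.

€8,959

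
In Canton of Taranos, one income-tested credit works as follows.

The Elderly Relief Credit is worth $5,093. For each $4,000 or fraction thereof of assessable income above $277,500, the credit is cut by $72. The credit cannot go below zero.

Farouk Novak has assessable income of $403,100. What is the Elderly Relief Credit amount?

$2,789

Elderly Relief Credit: income exceeds $277,500 by $125,600, which is 32 full-or-partial $4,000 increments; reduction = 32 × $72 = $2,304, leaving $2,789.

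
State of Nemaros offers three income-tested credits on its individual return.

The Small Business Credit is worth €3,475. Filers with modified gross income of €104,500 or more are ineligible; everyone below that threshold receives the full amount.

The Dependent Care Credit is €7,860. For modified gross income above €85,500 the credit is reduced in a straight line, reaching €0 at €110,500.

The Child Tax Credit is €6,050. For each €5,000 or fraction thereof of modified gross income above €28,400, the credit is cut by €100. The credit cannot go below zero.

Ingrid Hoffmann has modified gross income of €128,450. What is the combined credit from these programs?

Small Business Credit: €128,450 meets or exceeds the €104,500 cutoff, so the credit is €0.
Dependent Care Credit: €128,450 is at or above €110,500, so the credit is €0.
Child Tax Credit: income exceeds €28,400 by €100,050, which is 21 full-or-partial €5,000 increments; reduction = 21 × €100 = €2,100, leaving €3,950.
Total: €0 + €0 + €3,950 = €3,950.

€3,950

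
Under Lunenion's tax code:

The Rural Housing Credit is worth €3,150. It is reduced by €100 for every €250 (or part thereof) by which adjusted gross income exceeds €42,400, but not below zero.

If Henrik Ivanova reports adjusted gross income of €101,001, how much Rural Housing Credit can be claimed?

€0

Rural Housing Credit: income exceeds €42,400 by €58,601 → 235 increments × €100 = €23,500 ≥ base, so the credit is €0.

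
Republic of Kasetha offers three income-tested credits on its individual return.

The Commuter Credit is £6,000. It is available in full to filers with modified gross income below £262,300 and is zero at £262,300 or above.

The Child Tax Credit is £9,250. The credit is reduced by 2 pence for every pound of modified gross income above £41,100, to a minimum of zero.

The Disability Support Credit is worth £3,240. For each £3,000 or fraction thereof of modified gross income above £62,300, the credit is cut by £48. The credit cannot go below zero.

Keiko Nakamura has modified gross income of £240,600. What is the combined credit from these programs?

Commuter Credit: £240,600 is below the £262,300 cutoff, so the full £6,000 applies.
Child Tax Credit: 2% of the £199,500 excess over £41,100 is £3,990; credit = £9,250 − £3,990 = £5,260.
Disability Support Credit: income exceeds £62,300 by £178,300, which is 60 full-or-partial £3,000 increments; reduction = 60 × £48 = £2,880, leaving £360.
Total: £6,000 + £5,260 + £360 = £11,620.

£11,620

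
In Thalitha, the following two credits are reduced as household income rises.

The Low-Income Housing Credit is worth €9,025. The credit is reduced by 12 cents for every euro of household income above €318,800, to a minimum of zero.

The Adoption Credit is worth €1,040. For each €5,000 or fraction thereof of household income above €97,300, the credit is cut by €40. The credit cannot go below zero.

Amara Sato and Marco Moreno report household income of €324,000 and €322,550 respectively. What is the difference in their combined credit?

Amara (€324,000): Low-Income Housing Credit: 12% of the €5,200 excess over €318,800 is €624; credit = €9,025 − €624 = €8,401. Adoption Credit: income exceeds €97,300 by €226,700 → 46 increments × €40 = €1,840 ≥ base, so the credit is €0. total €8,401 + €0 = €8,401
Marco (€322,550): Low-Income Housing Credit: 12% of the €3,750 excess over €318,800 is €450; credit = €9,025 − €450 = €8,575. Adoption Credit: income exceeds €97,300 by €225,250 → 46 increments × €40 = €1,840 ≥ base, so the credit is €0. total €8,575 + €0 = €8,575
Difference: |€8,401 − €8,575| = €174.

€174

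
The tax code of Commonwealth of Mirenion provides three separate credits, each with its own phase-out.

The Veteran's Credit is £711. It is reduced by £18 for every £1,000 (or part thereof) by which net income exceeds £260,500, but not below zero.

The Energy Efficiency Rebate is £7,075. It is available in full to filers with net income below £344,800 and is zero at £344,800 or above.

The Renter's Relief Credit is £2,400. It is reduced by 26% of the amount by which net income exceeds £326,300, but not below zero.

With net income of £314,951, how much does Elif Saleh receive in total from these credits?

Veteran's Credit: income exceeds £260,500 by £54,451 → 55 increments × £18 = £990 ≥ base, so the credit is £0.
Energy Efficiency Rebate: £314,951 is below the £344,800 cutoff, so the full £7,075 applies.
Renter's Relief Credit: £314,951 is at or below the £326,300 threshold, so the full £2,400 applies.
Total: £0 + £7,075 + £2,400 = £9,475.

£9,475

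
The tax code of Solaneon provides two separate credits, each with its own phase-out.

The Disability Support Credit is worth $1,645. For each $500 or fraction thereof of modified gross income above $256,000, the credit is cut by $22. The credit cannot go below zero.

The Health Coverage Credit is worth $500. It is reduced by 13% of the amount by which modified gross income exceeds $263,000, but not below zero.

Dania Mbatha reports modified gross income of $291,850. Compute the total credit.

Disability Support Credit: income exceeds $256,000 by $35,850, which is 72 full-or-partial $500 increments; reduction = 72 × $22 = $1,584, leaving $61.
Health Coverage Credit: 13% of the $28,850 excess over $263,000 is $3,750.50 ≥ base, so the credit is $0.
Total: $61 + $0 = $61.

$61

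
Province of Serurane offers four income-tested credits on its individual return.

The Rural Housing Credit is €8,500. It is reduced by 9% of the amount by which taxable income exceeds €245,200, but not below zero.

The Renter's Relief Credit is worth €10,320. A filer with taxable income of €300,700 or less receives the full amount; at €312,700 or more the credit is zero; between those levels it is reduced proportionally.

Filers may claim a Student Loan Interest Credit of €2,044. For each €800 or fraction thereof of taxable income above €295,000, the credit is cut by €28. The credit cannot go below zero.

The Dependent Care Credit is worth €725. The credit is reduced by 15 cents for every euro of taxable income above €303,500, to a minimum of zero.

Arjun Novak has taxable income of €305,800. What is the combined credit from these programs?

Rural Housing Credit: 9% of the €60,600 excess over €245,200 is €5,454; credit = €8,500 − €5,454 = €3,046.
Renter's Relief Credit: €305,800 is €5,100 into a €12,000 phase-out range, leaving 6,900/12,000 of the credit: €10,320 × 6,900/12,000 = €5,934.
Student Loan Interest Credit: income exceeds €295,000 by €10,800, which is 14 full-or-partial €800 increments; reduction = 14 × €28 = €392, leaving €1,652.
Dependent Care Credit: 15% of the €2,300 excess over €303,500 is €345; credit = €725 − €345 = €380.
Total: €3,046 + €5,934 + €1,652 + €380 = €11,012.

€11,012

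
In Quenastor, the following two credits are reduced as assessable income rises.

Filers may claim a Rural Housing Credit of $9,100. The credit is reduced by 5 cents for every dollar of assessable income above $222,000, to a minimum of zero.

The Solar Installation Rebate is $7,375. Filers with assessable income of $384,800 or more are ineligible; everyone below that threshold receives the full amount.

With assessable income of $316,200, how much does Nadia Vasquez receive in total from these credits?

Rural Housing Credit: 5% of the $94,200 excess over $222,000 is $4,710; credit = $9,100 − $4,710 = $4,390.
Solar Installation Rebate: $316,200 is below the $384,800 cutoff, so the full $7,375 applies.
Total: $4,390 + $7,375 = $11,765.

$11,765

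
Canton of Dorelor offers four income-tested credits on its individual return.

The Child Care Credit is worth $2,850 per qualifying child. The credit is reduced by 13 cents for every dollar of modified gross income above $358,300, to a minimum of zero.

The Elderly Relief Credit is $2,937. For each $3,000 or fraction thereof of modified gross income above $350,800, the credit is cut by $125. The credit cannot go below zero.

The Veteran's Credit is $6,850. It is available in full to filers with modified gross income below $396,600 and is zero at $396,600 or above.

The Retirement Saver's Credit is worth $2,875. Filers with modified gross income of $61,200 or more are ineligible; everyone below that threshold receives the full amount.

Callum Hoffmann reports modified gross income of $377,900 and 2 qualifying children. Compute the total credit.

$11,689

Child Care Credit: base = 2 × $2,850 = $5,700. 13% of the $19,600 excess over $358,300 is $2,548; credit = $5,700 − $2,548 = $3,152.
Elderly Relief Credit: income exceeds $350,800 by $27,100, which is 10 full-or-partial $3,000 increments; reduction = 10 × $125 = $1,250, leaving $1,687.
Veteran's Credit: $377,900 is below the $396,600 cutoff, so the full $6,850 applies.
Retirement Saver's Credit: $377,900 meets or exceeds the $61,200 cutoff, so the credit is $0.
Total: $3,152 + $1,687 + $6,850 + $0 = $11,689.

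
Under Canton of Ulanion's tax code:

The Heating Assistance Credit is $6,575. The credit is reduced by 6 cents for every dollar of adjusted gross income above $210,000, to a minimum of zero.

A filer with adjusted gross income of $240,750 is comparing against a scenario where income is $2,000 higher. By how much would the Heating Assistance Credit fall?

At $240,750 — 6% of the $30,750 excess over $210,000 is $1,845; credit = $6,575 − $1,845 = $4,730.
At $242,750 — 6% of the $32,750 excess over $210,000 is $1,965; credit = $6,575 − $1,965 = $4,610.
Lost: $4,730 − $4,610 = $120.

$120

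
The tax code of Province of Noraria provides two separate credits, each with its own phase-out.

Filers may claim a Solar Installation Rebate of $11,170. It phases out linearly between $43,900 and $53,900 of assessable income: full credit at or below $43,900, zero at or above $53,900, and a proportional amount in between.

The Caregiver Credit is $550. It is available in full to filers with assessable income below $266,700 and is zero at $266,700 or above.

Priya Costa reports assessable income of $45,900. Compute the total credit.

$9,486

Solar Installation Rebate: $45,900 is $2,000 into a $10,000 phase-out range, leaving 8,000/10,000 of the credit: $11,170 × 8,000/10,000 = $8,936.
Caregiver Credit: $45,900 is below the $266,700 cutoff, so the full $550 applies.
Total: $8,936 + $550 = $9,486.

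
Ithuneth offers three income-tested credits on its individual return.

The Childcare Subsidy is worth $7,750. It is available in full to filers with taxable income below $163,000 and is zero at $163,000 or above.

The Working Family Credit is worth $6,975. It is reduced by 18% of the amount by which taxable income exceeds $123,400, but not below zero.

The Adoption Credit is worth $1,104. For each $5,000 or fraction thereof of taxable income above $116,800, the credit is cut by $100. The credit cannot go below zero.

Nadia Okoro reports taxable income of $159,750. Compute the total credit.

Childcare Subsidy: $159,750 is below the $163,000 cutoff, so the full $7,750 applies.
Working Family Credit: 18% of the $36,350 excess over $123,400 is $6,543; credit = $6,975 − $6,543 = $432.
Adoption Credit: income exceeds $116,800 by $42,950, which is 9 full-or-partial $5,000 increments; reduction = 9 × $100 = $900, leaving $204.
Total: $7,750 + $432 + $204 = $8,386.

$8,386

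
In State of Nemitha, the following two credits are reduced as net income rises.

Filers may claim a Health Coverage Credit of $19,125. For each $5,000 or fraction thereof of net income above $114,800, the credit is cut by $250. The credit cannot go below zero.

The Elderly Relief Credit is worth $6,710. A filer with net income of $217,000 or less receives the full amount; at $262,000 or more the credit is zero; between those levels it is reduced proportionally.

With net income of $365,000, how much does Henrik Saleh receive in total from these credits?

Health Coverage Credit: income exceeds $114,800 by $250,200, which is 51 full-or-partial $5,000 increments; reduction = 51 × $250 = $12,750, leaving $6,375.
Elderly Relief Credit: $365,000 is at or above $262,000, so the credit is $0.
Total: $6,375 + $0 = $6,375.

$6,375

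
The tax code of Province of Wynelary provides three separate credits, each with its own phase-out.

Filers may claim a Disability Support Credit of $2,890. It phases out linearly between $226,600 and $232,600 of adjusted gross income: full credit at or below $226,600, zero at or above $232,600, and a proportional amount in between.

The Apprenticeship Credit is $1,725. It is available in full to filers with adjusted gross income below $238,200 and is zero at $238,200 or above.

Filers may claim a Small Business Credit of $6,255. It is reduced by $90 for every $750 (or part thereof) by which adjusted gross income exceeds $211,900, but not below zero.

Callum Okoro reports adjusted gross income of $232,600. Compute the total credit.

$5,460

Disability Support Credit: $232,600 is at or above $232,600, so the credit is $0.
Apprenticeship Credit: $232,600 is below the $238,200 cutoff, so the full $1,725 applies.
Small Business Credit: income exceeds $211,900 by $20,700, which is 28 full-or-partial $750 increments; reduction = 28 × $90 = $2,520, leaving $3,735.
Total: $0 + $1,725 + $3,735 = $5,460.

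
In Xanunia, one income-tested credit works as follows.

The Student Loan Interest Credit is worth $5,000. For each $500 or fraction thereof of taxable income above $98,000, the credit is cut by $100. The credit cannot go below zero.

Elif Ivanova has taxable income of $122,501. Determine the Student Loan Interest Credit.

$0

Student Loan Interest Credit: income exceeds $98,000 by $24,501 → 50 increments × $100 = $5,000 ≥ base, so the credit is $0.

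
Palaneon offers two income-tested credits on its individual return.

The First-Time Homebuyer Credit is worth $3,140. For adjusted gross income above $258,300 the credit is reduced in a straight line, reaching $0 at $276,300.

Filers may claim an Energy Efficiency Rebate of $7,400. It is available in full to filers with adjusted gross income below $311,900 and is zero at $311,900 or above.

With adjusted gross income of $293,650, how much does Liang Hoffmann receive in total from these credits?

First-Time Homebuyer Credit: $293,650 is at or above $276,300, so the credit is $0.
Energy Efficiency Rebate: $293,650 is below the $311,900 cutoff, so the full $7,400 applies.
Total: $0 + $7,400 = $7,400.

$7,400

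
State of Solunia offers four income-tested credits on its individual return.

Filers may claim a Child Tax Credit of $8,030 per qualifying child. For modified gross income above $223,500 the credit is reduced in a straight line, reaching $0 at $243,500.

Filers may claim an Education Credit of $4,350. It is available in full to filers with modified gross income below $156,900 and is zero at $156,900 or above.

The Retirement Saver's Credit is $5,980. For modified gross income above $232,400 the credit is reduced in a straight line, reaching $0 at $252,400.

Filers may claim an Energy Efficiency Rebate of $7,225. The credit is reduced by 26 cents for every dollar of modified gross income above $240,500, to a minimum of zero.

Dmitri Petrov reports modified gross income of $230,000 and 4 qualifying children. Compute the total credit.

$34,886

Child Tax Credit: base = 4 × $8,030 = $32,120. $230,000 is $6,500 into a $20,000 phase-out range, leaving 13,500/20,000 of the credit: $32,120 × 13,500/20,000 = $21,681.
Education Credit: $230,000 meets or exceeds the $156,900 cutoff, so the credit is $0.
Retirement Saver's Credit: $230,000 is at or below the $232,400 threshold, so the full $5,980 applies.
Energy Efficiency Rebate: $230,000 is at or below the $240,500 threshold, so the full $7,225 applies.
Total: $21,681 + $0 + $5,980 + $7,225 = $34,886.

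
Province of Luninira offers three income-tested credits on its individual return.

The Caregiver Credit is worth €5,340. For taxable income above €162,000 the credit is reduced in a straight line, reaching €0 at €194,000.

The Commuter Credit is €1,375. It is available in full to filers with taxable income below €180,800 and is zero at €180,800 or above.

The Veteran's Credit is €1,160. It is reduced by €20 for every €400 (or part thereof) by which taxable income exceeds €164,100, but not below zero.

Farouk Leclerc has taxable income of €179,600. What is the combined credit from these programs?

€4,158

Caregiver Credit: €179,600 is €17,600 into a €32,000 phase-out range, leaving 14,400/32,000 of the credit: €5,340 × 14,400/32,000 = €2,403.
Commuter Credit: €179,600 is below the €180,800 cutoff, so the full €1,375 applies.
Veteran's Credit: income exceeds €164,100 by €15,500, which is 39 full-or-partial €400 increments; reduction = 39 × €20 = €780, leaving €380.
Total: €2,403 + €1,375 + €380 = €4,158.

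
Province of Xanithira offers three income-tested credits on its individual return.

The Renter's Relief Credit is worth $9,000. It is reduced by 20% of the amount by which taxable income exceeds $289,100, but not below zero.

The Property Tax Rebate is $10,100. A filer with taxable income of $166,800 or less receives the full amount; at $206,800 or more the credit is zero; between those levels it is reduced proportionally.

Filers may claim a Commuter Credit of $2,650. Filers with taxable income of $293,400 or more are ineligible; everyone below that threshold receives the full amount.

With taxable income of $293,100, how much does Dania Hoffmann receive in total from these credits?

$10,850

Renter's Relief Credit: 20% of the $4,000 excess over $289,100 is $800; credit = $9,000 − $800 = $8,200.
Property Tax Rebate: $293,100 is at or above $206,800, so the credit is $0.
Commuter Credit: $293,100 is below the $293,400 cutoff, so the full $2,650 applies.
Total: $8,200 + $0 + $2,650 = $10,850.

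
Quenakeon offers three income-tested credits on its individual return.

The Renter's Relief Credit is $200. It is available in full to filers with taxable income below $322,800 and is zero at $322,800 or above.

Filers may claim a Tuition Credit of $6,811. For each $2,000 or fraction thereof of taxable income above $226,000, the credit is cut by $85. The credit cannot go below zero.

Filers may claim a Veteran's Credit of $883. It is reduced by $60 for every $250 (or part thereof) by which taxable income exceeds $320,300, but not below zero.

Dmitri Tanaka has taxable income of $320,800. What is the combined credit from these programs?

$3,694

Renter's Relief Credit: $320,800 is below the $322,800 cutoff, so the full $200 applies.
Tuition Credit: income exceeds $226,000 by $94,800, which is 48 full-or-partial $2,000 increments; reduction = 48 × $85 = $4,080, leaving $2,731.
Veteran's Credit: income exceeds $320,300 by $500, which is 2 full-or-partial $250 increments; reduction = 2 × $60 = $120, leaving $763.
Total: $200 + $2,731 + $763 = $3,694.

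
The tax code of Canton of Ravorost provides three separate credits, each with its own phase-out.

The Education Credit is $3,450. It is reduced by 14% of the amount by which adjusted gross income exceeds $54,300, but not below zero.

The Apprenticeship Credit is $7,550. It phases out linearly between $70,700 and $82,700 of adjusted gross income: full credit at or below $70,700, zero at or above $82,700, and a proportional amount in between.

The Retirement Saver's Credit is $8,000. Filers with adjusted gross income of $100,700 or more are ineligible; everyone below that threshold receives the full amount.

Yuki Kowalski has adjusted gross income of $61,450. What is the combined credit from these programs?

$17,999

Education Credit: 14% of the $7,150 excess over $54,300 is $1,001; credit = $3,450 − $1,001 = $2,449.
Apprenticeship Credit: $61,450 is at or below the $70,700 threshold, so the full $7,550 applies.
Retirement Saver's Credit: $61,450 is below the $100,700 cutoff, so the full $8,000 applies.
Total: $2,449 + $7,550 + $8,000 = $17,999.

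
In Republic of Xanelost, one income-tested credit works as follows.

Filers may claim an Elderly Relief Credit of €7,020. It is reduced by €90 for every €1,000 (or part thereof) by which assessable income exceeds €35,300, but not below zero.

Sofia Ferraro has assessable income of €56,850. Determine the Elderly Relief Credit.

Elderly Relief Credit: income exceeds €35,300 by €21,550, which is 22 full-or-partial €1,000 increments; reduction = 22 × €90 = €1,980, leaving €5,040.

€5,040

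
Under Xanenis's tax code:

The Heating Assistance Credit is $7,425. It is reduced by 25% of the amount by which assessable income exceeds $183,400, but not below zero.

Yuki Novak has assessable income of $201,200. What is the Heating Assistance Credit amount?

Heating Assistance Credit: 25% of the $17,800 excess over $183,400 is $4,450; credit = $7,425 − $4,450 = $2,975.

$2,975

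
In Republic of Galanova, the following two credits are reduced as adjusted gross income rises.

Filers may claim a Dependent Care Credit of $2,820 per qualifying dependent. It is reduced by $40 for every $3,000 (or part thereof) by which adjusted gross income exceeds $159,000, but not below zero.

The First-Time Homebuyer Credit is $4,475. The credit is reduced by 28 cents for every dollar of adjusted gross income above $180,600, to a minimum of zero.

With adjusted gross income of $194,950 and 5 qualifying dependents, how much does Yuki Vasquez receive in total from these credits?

Dependent Care Credit: base = 5 × $2,820 = $14,100. income exceeds $159,000 by $35,950, which is 12 full-or-partial $3,000 increments; reduction = 12 × $40 = $480, leaving $13,620.
First-Time Homebuyer Credit: 28% of the $14,350 excess over $180,600 is $4,018; credit = $4,475 − $4,018 = $457.
Total: $13,620 + $457 = $14,077.

$14,077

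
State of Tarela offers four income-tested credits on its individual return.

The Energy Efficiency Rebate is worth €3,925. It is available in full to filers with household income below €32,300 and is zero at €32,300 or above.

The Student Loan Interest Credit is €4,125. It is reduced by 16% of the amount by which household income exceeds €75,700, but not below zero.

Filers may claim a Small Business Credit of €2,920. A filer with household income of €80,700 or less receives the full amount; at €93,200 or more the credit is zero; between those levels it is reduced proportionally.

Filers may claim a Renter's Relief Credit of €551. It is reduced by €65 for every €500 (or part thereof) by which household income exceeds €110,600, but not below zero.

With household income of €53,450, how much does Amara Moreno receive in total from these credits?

€7,596

Energy Efficiency Rebate: €53,450 meets or exceeds the €32,300 cutoff, so the credit is €0.
Student Loan Interest Credit: €53,450 is at or below the €75,700 threshold, so the full €4,125 applies.
Small Business Credit: €53,450 is at or below the €80,700 threshold, so the full €2,920 applies.
Renter's Relief Credit: €53,450 is at or below the €110,600 threshold, so the full €551 applies.
Total: €0 + €4,125 + €2,920 + €551 = €7,596.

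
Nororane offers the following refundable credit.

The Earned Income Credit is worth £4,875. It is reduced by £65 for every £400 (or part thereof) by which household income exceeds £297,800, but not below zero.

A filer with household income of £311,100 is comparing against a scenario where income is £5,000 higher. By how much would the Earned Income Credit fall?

At £311,100 — income exceeds £297,800 by £13,300, which is 34 full-or-partial £400 increments; reduction = 34 × £65 = £2,210, leaving £2,665.
At £316,100 — income exceeds £297,800 by £18,300, which is 46 full-or-partial £400 increments; reduction = 46 × £65 = £2,990, leaving £1,885.
Lost: £2,665 − £1,885 = £780.

£780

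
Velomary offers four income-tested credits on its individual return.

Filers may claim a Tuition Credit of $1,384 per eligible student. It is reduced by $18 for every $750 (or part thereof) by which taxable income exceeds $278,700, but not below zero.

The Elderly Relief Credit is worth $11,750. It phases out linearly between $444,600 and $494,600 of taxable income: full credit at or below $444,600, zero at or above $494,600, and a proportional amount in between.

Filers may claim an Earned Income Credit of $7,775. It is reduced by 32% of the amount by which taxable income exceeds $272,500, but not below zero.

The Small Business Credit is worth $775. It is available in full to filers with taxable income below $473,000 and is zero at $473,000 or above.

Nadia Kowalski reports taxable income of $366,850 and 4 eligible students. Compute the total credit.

Tuition Credit: base = 4 × $1,384 = $5,536. income exceeds $278,700 by $88,150, which is 118 full-or-partial $750 increments; reduction = 118 × $18 = $2,124, leaving $3,412.
Elderly Relief Credit: $366,850 is at or below the $444,600 threshold, so the full $11,750 applies.
Earned Income Credit: 32% of the $94,350 excess over $272,500 is $30,192 ≥ base, so the credit is $0.
Small Business Credit: $366,850 is below the $473,000 cutoff, so the full $775 applies.
Total: $3,412 + $11,750 + $0 + $775 = $15,937.

$15,937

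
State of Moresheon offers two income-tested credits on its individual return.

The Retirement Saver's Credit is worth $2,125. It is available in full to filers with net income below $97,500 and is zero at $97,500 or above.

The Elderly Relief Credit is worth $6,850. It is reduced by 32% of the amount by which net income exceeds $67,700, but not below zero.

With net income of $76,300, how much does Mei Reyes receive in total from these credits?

$6,223

Retirement Saver's Credit: $76,300 is below the $97,500 cutoff, so the full $2,125 applies.
Elderly Relief Credit: 32% of the $8,600 excess over $67,700 is $2,752; credit = $6,850 − $2,752 = $4,098.
Total: $2,125 + $4,098 = $6,223.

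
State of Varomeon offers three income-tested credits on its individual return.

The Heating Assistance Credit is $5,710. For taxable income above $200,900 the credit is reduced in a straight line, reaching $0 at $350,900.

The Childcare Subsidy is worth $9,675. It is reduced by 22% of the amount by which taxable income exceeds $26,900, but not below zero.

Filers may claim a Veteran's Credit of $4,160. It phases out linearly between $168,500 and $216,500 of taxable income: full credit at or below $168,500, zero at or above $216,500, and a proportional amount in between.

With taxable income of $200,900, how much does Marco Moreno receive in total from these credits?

Heating Assistance Credit: $200,900 is at or below the $200,900 threshold, so the full $5,710 applies.
Childcare Subsidy: 22% of the $174,000 excess over $26,900 is $38,280 ≥ base, so the credit is $0.
Veteran's Credit: $200,900 is $32,400 into a $48,000 phase-out range, leaving 15,600/48,000 of the credit: $4,160 × 15,600/48,000 = $1,352.
Total: $5,710 + $0 + $1,352 = $7,062.

$7,062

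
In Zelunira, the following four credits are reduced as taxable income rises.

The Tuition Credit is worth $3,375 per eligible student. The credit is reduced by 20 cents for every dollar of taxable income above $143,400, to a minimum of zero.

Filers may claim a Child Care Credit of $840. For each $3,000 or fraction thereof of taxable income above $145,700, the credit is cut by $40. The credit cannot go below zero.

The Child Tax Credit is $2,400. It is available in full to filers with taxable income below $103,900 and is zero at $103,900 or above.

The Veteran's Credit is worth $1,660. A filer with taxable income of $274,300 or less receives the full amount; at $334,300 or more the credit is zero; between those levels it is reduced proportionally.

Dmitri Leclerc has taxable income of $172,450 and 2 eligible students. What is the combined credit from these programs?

$3,080

Tuition Credit: base = 2 × $3,375 = $6,750. 20% of the $29,050 excess over $143,400 is $5,810; credit = $6,750 − $5,810 = $940.
Child Care Credit: income exceeds $145,700 by $26,750, which is 9 full-or-partial $3,000 increments; reduction = 9 × $40 = $360, leaving $480.
Child Tax Credit: $172,450 meets or exceeds the $103,900 cutoff, so the credit is $0.
Veteran's Credit: $172,450 is at or below the $274,300 threshold, so the full $1,660 applies.
Total: $940 + $480 + $0 + $1,660 = $3,080.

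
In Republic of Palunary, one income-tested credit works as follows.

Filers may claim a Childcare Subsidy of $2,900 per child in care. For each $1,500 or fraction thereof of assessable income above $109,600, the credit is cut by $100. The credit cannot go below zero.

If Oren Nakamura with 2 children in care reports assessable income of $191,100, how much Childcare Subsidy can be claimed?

Childcare Subsidy: base = 2 × $2,900 = $5,800. income exceeds $109,600 by $81,500, which is 55 full-or-partial $1,500 increments; reduction = 55 × $100 = $5,500, leaving $300.

$300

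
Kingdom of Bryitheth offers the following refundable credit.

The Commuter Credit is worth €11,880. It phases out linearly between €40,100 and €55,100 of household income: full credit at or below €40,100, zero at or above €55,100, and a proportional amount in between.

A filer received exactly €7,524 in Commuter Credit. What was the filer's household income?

€7,524 is 7,524/11,880 of the full €11,880, so 4,356/11,880 of the €15,000 range has been used: income = €40,100 + €15,000 × 4,356/11,880 = €45,600.

€45,600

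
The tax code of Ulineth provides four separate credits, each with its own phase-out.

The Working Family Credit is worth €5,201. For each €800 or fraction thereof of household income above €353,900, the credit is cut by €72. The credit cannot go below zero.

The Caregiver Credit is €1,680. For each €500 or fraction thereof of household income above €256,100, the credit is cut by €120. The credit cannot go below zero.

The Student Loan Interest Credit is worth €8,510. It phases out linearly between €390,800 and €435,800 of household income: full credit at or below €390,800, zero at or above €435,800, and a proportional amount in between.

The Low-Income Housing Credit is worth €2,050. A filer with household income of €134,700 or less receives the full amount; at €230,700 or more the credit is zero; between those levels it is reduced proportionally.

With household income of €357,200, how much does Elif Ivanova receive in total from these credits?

€13,351

Working Family Credit: income exceeds €353,900 by €3,300, which is 5 full-or-partial €800 increments; reduction = 5 × €72 = €360, leaving €4,841.
Caregiver Credit: income exceeds €256,100 by €101,100 → 203 increments × €120 = €24,360 ≥ base, so the credit is €0.
Student Loan Interest Credit: €357,200 is at or below the €390,800 threshold, so the full €8,510 applies.
Low-Income Housing Credit: €357,200 is at or above €230,700, so the credit is €0.
Total: €4,841 + €0 + €8,510 + €0 = €13,351.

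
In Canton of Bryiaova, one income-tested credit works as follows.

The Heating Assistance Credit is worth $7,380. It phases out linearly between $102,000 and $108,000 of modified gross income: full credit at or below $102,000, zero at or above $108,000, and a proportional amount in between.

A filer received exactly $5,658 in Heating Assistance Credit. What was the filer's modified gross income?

$103,400

$5,658 is 5,658/7,380 of the full $7,380, so 1,722/7,380 of the $6,000 range has been used: income = $102,000 + $6,000 × 1,722/7,380 = $103,400.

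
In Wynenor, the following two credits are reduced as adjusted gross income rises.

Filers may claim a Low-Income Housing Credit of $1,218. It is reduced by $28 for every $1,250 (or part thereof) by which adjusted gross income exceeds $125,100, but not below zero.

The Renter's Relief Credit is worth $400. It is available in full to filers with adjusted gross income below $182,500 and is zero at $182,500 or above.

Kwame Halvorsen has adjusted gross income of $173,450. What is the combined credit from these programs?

Low-Income Housing Credit: income exceeds $125,100 by $48,350, which is 39 full-or-partial $1,250 increments; reduction = 39 × $28 = $1,092, leaving $126.
Renter's Relief Credit: $173,450 is below the $182,500 cutoff, so the full $400 applies.
Total: $126 + $400 = $526.

$526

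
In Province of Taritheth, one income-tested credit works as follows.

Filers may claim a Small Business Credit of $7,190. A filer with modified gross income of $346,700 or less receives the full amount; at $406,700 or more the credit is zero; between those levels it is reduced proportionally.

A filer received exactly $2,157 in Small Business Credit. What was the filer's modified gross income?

$388,700

$2,157 is 2,157/7,190 of the full $7,190, so 5,033/7,190 of the $60,000 range has been used: income = $346,700 + $60,000 × 5,033/7,190 = $388,700.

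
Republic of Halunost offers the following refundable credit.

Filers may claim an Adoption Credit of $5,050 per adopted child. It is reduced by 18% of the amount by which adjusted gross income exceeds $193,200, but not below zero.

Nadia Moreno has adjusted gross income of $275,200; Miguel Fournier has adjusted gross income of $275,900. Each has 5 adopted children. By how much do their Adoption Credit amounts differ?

Nadia ($275,200): Adoption Credit: base = 5 × $5,050 = $25,250. 18% of the $82,000 excess over $193,200 is $14,760; credit = $25,250 − $14,760 = $10,490.
Miguel ($275,900): Adoption Credit: base = 5 × $5,050 = $25,250. 18% of the $82,700 excess over $193,200 is $14,886; credit = $25,250 − $14,886 = $10,364.
Difference: |$10,490 − $10,364| = $126.

$126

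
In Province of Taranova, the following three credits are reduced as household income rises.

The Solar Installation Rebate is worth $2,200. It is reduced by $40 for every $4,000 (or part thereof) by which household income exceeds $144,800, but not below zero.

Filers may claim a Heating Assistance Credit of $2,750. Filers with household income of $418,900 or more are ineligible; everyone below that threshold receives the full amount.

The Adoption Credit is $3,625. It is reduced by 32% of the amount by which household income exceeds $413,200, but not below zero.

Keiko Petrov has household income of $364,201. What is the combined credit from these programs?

$6,375

Solar Installation Rebate: income exceeds $144,800 by $219,401 → 55 increments × $40 = $2,200 ≥ base, so the credit is $0.
Heating Assistance Credit: $364,201 is below the $418,900 cutoff, so the full $2,750 applies.
Adoption Credit: $364,201 is at or below the $413,200 threshold, so the full $3,625 applies.
Total: $0 + $2,750 + $3,625 = $6,375.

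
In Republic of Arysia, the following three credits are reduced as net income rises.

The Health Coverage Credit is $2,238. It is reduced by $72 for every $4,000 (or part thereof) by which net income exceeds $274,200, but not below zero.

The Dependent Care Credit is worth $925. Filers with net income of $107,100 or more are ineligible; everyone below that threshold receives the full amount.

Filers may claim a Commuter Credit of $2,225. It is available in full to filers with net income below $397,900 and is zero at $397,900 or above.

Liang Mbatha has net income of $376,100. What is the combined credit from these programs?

$2,591

Health Coverage Credit: income exceeds $274,200 by $101,900, which is 26 full-or-partial $4,000 increments; reduction = 26 × $72 = $1,872, leaving $366.
Dependent Care Credit: $376,100 meets or exceeds the $107,100 cutoff, so the credit is $0.
Commuter Credit: $376,100 is below the $397,900 cutoff, so the full $2,225 applies.
Total: $366 + $0 + $2,225 = $2,591.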